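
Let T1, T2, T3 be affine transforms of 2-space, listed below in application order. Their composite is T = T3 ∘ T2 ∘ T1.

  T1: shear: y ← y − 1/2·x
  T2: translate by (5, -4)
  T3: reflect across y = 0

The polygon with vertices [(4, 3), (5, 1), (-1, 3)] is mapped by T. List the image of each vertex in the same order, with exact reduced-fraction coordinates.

T1 shear: y ← y − 1/2·x: (4, 3) → (4, 1); (5, 1) → (5, -3/2); (-1, 3) → (-1, 7/2)
T2 translate by (5, -4): (4, 1) → (9, -3); (5, -3/2) → (10, -11/2); (-1, 7/2) → (4, -1/2)
T3 reflect across y = 0: (9, -3) → (9, 3); (10, -11/2) → (10, 11/2); (4, -1/2) → (4, 1/2)

image vertices: (9, 3), (10, 11/2), (4, 1/2)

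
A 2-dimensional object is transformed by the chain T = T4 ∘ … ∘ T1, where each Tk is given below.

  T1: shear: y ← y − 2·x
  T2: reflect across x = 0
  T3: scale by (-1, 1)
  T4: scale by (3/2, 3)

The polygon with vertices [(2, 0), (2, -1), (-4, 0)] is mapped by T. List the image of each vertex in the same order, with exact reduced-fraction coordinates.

T1 shear: y ← y − 2·x: (2, 0) → (2, -4); (2, -1) → (2, -5); (-4, 0) → (-4, 8)
T2 reflect across x = 0: (2, -4) → (-2, -4); (2, -5) → (-2, -5); (-4, 8) → (4, 8)
T3 scale by (-1, 1): (-2, -4) → (2, -4); (-2, -5) → (2, -5); (4, 8) → (-4, 8)
T4 scale by (3/2, 3): (2, -4) → (3, -12); (2, -5) → (3, -15); (-4, 8) → (-6, 24)

image vertices: (3, -12), (3, -15), (-6, 24)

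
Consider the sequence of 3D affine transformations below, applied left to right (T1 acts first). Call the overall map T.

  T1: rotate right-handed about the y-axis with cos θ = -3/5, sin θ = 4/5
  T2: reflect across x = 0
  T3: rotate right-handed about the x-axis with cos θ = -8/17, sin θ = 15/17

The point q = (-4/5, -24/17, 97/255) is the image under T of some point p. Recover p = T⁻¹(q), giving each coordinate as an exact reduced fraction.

p = (-4/3, 1, 0)

T1 = [-3/5 0 4/5 0; 0 1 0 0; -4/5 0 -3/5 0; 0 0 0 1]
T2·T1 = [3/5 0 -4/5 0; 0 1 0 0; -4/5 0 -3/5 0; 0 0 0 1]
T3·…·T1 = [3/5 0 -4/5 0; 12/17 -8/17 9/17 0; 32/85 15/17 24/85 0; 0 0 0 1]
det M = -1; M⁻¹ = [3/5 12/17 32/85 0; 0 -8/17 15/17 0; -4/5 9/17 24/85 0; 0 0 0 1]
M⁻¹ · (-4/5, -24/17, 97/255)ᵀ = (-4/3, 1, 0)ᵀ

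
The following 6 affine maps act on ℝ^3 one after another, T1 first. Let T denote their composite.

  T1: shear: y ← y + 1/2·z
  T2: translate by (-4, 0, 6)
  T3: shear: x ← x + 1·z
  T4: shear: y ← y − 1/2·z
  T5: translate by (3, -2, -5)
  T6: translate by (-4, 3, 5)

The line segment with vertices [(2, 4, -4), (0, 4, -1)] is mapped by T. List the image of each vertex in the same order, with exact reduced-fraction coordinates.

T1 shear: y ← y + 1/2·z: (2, 4, -4) → (2, 2, -4); (0, 4, -1) → (0, 7/2, -1)
T2 translate by (-4, 0, 6): (2, 2, -4) → (-2, 2, 2); (0, 7/2, -1) → (-4, 7/2, 5)
T3 shear: x ← x + 1·z: (-2, 2, 2) → (0, 2, 2); (-4, 7/2, 5) → (1, 7/2, 5)
T4 shear: y ← y − 1/2·z: (0, 2, 2) → (0, 1, 2); (1, 7/2, 5) → (1, 1, 5)
T5 translate by (3, -2, -5): (0, 1, 2) → (3, -1, -3); (1, 1, 5) → (4, -1, 0)
T6 translate by (-4, 3, 5): (3, -1, -3) → (-1, 2, 2); (4, -1, 0) → (0, 2, 5)

image vertices: (-1, 2, 2), (0, 2, 5)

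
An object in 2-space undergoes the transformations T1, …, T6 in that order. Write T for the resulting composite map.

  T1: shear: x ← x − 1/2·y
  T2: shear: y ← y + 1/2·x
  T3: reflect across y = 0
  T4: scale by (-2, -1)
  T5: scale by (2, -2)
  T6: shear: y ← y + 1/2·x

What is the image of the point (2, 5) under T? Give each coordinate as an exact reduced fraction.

T1 shear: x ← x − 1/2·y: (2, 5) → (-1/2, 5)
T2 shear: y ← y + 1/2·x: (-1/2, 5) → (-1/2, 19/4)
T3 reflect across y = 0: (-1/2, 19/4) → (-1/2, -19/4)
T4 scale by (-2, -1): (-1/2, -19/4) → (1, 19/4)
T5 scale by (2, -2): (1, 19/4) → (2, -19/2)
T6 shear: y ← y + 1/2·x: (2, -19/2) → (2, -17/2)

T(p) = (2, -17/2)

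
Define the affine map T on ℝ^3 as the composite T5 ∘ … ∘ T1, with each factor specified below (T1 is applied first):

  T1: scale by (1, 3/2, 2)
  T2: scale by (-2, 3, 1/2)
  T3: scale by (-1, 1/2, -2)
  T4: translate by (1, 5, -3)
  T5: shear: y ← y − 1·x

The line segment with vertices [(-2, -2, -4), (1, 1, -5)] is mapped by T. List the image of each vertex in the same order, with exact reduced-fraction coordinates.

T1 scale by (1, 3/2, 2): (-2, -2, -4) → (-2, -3, -8); (1, 1, -5) → (1, 3/2, -10)
T2 scale by (-2, 3, 1/2): (-2, -3, -8) → (4, -9, -4); (1, 3/2, -10) → (-2, 9/2, -5)
T3 scale by (-1, 1/2, -2): (4, -9, -4) → (-4, -9/2, 8); (-2, 9/2, -5) → (2, 9/4, 10)
T4 translate by (1, 5, -3): (-4, -9/2, 8) → (-3, 1/2, 5); (2, 9/4, 10) → (3, 29/4, 7)
T5 shear: y ← y − 1·x: (-3, 1/2, 5) → (-3, 7/2, 5); (3, 29/4, 7) → (3, 17/4, 7)

image vertices: (-3, 7/2, 5), (3, 17/4, 7)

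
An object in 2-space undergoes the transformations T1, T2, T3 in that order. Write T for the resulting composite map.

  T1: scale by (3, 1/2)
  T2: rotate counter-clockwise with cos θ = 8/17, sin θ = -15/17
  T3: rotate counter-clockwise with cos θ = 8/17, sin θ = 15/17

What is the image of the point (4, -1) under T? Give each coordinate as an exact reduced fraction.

T1 scale by (3, 1/2): (4, -1) → (12, -1/2)
T2 rotate counter-clockwise with cos θ = 8/17, sin θ = -15/17: (12, -1/2) → (177/34, -184/17)
T3 rotate counter-clockwise with cos θ = 8/17, sin θ = 15/17: (177/34, -184/17) → (12, -1/2)

T(p) = (12, -1/2)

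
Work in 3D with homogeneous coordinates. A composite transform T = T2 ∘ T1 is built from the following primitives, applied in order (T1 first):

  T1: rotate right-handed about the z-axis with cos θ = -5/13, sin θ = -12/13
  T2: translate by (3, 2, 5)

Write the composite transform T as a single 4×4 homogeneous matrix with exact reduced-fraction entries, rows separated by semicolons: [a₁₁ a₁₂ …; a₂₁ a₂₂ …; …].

T1 = [-5/13 12/13 0 0; -12/13 -5/13 0 0; 0 0 1 0; 0 0 0 1]
T2·T1 = [-5/13 12/13 0 3; -12/13 -5/13 0 2; 0 0 1 5; 0 0 0 1]

T = [-5/13 12/13 0 3; -12/13 -5/13 0 2; 0 0 1 5; 0 0 0 1]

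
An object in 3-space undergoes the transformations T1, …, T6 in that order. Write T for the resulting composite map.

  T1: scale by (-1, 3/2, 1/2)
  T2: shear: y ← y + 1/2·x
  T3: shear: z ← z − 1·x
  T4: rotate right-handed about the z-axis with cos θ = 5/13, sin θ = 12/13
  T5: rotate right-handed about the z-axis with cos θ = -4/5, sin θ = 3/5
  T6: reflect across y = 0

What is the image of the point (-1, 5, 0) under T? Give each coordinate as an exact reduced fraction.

T1 scale by (-1, 3/2, 1/2): (-1, 5, 0) → (1, 15/2, 0)
T2 shear: y ← y + 1/2·x: (1, 15/2, 0) → (1, 8, 0)
T3 shear: z ← z − 1·x: (1, 8, 0) → (1, 8, -1)
T4 rotate right-handed about the z-axis with cos θ = 5/13, sin θ = 12/13: (1, 8, -1) → (-7, 4, -1)
T5 rotate right-handed about the z-axis with cos θ = -4/5, sin θ = 3/5: (-7, 4, -1) → (16/5, -37/5, -1)
T6 reflect across y = 0: (16/5, -37/5, -1) → (16/5, 37/5, -1)

T(p) = (16/5, 37/5, -1)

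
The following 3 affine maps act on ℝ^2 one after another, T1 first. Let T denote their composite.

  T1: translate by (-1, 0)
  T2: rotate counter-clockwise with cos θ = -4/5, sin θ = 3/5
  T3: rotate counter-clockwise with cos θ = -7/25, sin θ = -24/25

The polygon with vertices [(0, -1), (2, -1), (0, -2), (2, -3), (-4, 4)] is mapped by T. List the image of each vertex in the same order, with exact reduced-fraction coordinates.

T1 translate by (-1, 0): (0, -1) → (-1, -1); (2, -1) → (1, -1); (0, -2) → (-1, -2); (2, -3) → (1, -3); (-4, 4) → (-5, 4)
T2 rotate counter-clockwise with cos θ = -4/5, sin θ = 3/5: (-1, -1) → (7/5, 1/5); (1, -1) → (-1/5, 7/5); (-1, -2) → (2, 1); (1, -3) → (1, 3); (-5, 4) → (8/5, -31/5)
T3 rotate counter-clockwise with cos θ = -7/25, sin θ = -24/25: (7/5, 1/5) → (-1/5, -7/5); (-1/5, 7/5) → (7/5, -1/5); (2, 1) → (2/5, -11/5); (1, 3) → (13/5, -9/5); (8/5, -31/5) → (-32/5, 1/5)

image vertices: (-1/5, -7/5), (7/5, -1/5), (2/5, -11/5), (13/5, -9/5), (-32/5, 1/5)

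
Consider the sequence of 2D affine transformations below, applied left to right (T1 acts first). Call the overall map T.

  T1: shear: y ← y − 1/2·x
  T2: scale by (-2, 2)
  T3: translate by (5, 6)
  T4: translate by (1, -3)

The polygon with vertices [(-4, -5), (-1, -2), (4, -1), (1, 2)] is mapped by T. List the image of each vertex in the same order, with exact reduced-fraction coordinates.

image vertices: (14, -3), (8, 0), (-2, -3), (4, 6)

T1 shear: y ← y − 1/2·x: (-4, -5) → (-4, -3); (-1, -2) → (-1, -3/2); (4, -1) → (4, -3); (1, 2) → (1, 3/2)
T2 scale by (-2, 2): (-4, -3) → (8, -6); (-1, -3/2) → (2, -3); (4, -3) → (-8, -6); (1, 3/2) → (-2, 3)
T3 translate by (5, 6): (8, -6) → (13, 0); (2, -3) → (7, 3); (-8, -6) → (-3, 0); (-2, 3) → (3, 9)
T4 translate by (1, -3): (13, 0) → (14, -3); (7, 3) → (8, 0); (-3, 0) → (-2, -3); (3, 9) → (4, 6)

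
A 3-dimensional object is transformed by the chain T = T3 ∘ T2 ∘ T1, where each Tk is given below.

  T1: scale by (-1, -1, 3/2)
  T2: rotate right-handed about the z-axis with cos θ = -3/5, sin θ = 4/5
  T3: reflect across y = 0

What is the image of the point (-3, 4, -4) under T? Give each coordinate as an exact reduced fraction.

T1 scale by (-1, -1, 3/2): (-3, 4, -4) → (3, -4, -6)
T2 rotate right-handed about the z-axis with cos θ = -3/5, sin θ = 4/5: (3, -4, -6) → (7/5, 24/5, -6)
T3 reflect across y = 0: (7/5, 24/5, -6) → (7/5, -24/5, -6)

T(p) = (7/5, -24/5, -6)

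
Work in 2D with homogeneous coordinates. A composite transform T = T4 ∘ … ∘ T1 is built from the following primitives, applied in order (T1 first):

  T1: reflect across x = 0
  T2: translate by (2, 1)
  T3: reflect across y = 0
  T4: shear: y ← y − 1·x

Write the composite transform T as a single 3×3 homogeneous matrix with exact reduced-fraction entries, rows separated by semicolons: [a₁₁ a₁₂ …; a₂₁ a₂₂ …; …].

T1 = [-1 0 0; 0 1 0; 0 0 1]
T2·T1 = [-1 0 2; 0 1 1; 0 0 1]
T3·…·T1 = [-1 0 2; 0 -1 -1; 0 0 1]
T4·…·T1 = [-1 0 2; 1 -1 -3; 0 0 1]

T = [-1 0 2; 1 -1 -3; 0 0 1]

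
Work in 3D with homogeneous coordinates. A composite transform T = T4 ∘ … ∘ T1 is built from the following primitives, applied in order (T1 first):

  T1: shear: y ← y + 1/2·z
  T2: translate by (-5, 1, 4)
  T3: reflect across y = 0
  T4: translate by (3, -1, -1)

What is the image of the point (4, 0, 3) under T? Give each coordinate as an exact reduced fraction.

T1 shear: y ← y + 1/2·z: (4, 0, 3) → (4, 3/2, 3)
T2 translate by (-5, 1, 4): (4, 3/2, 3) → (-1, 5/2, 7)
T3 reflect across y = 0: (-1, 5/2, 7) → (-1, -5/2, 7)
T4 translate by (3, -1, -1): (-1, -5/2, 7) → (2, -7/2, 6)

T(p) = (2, -7/2, 6)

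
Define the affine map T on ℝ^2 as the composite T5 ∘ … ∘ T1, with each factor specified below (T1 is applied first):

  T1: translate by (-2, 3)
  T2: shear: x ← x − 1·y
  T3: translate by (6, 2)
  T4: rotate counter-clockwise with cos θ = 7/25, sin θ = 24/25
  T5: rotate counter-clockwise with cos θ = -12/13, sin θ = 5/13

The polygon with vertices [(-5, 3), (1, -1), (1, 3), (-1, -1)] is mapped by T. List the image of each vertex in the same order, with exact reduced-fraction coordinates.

image vertices: (3452/325, 139/325), (16/13, -63/13), (2228/325, -1379/325), (808/325, -1069/325)

T1 translate by (-2, 3): (-5, 3) → (-7, 6); (1, -1) → (-1, 2); (1, 3) → (-1, 6); (-1, -1) → (-3, 2)
T2 shear: x ← x − 1·y: (-7, 6) → (-13, 6); (-1, 2) → (-3, 2); (-1, 6) → (-7, 6); (-3, 2) → (-5, 2)
T3 translate by (6, 2): (-13, 6) → (-7, 8); (-3, 2) → (3, 4); (-7, 6) → (-1, 8); (-5, 2) → (1, 4)
T4 rotate counter-clockwise with cos θ = 7/25, sin θ = 24/25: (-7, 8) → (-241/25, -112/25); (3, 4) → (-3, 4); (-1, 8) → (-199/25, 32/25); (1, 4) → (-89/25, 52/25)
T5 rotate counter-clockwise with cos θ = -12/13, sin θ = 5/13: (-241/25, -112/25) → (3452/325, 139/325); (-3, 4) → (16/13, -63/13); (-199/25, 32/25) → (2228/325, -1379/325); (-89/25, 52/25) → (808/325, -1069/325)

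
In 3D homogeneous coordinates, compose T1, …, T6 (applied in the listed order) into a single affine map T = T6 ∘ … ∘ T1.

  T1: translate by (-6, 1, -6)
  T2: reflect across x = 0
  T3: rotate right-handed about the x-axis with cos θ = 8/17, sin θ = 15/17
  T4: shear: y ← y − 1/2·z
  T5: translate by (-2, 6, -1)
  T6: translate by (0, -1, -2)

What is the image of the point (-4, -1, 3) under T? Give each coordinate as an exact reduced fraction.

T(p) = (8, 142/17, -75/17)

T1 translate by (-6, 1, -6): (-4, -1, 3) → (-10, 0, -3)
T2 reflect across x = 0: (-10, 0, -3) → (10, 0, -3)
T3 rotate right-handed about the x-axis with cos θ = 8/17, sin θ = 15/17: (10, 0, -3) → (10, 45/17, -24/17)
T4 shear: y ← y − 1/2·z: (10, 45/17, -24/17) → (10, 57/17, -24/17)
T5 translate by (-2, 6, -1): (10, 57/17, -24/17) → (8, 159/17, -41/17)
T6 translate by (0, -1, -2): (8, 159/17, -41/17) → (8, 142/17, -75/17)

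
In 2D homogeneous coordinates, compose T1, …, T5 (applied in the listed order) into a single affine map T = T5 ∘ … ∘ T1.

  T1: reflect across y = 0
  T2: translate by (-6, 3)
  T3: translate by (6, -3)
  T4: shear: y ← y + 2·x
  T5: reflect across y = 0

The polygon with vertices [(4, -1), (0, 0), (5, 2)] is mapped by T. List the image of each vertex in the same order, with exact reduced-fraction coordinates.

image vertices: (4, -9), (0, 0), (5, -8)

T1 reflect across y = 0: (4, -1) → (4, 1); (0, 0) → (0, 0); (5, 2) → (5, -2)
T2 translate by (-6, 3): (4, 1) → (-2, 4); (0, 0) → (-6, 3); (5, -2) → (-1, 1)
T3 translate by (6, -3): (-2, 4) → (4, 1); (-6, 3) → (0, 0); (-1, 1) → (5, -2)
T4 shear: y ← y + 2·x: (4, 1) → (4, 9); (0, 0) → (0, 0); (5, -2) → (5, 8)
T5 reflect across y = 0: (4, 9) → (4, -9); (0, 0) → (0, 0); (5, 8) → (5, -8)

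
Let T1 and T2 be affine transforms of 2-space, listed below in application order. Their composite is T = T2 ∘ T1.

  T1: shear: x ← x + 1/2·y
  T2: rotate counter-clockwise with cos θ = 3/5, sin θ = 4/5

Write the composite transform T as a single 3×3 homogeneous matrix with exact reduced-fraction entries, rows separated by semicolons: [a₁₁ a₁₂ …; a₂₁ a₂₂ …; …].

T1 = [1 1/2 0; 0 1 0; 0 0 1]
T2·T1 = [3/5 -1/2 0; 4/5 1 0; 0 0 1]

T = [3/5 -1/2 0; 4/5 1 0; 0 0 1]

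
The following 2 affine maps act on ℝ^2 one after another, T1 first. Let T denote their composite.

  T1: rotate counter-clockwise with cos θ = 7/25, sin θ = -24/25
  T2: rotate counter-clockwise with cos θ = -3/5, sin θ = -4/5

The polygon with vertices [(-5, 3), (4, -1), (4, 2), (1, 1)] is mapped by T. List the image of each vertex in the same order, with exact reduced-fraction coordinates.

T1 rotate counter-clockwise with cos θ = 7/25, sin θ = -24/25: (-5, 3) → (37/25, 141/25); (4, -1) → (4/25, -103/25); (4, 2) → (76/25, -82/25); (1, 1) → (31/25, -17/25)
T2 rotate counter-clockwise with cos θ = -3/5, sin θ = -4/5: (37/25, 141/25) → (453/125, -571/125); (4/25, -103/25) → (-424/125, 293/125); (76/25, -82/25) → (-556/125, -58/125); (31/25, -17/25) → (-161/125, -73/125)

image vertices: (453/125, -571/125), (-424/125, 293/125), (-556/125, -58/125), (-161/125, -73/125)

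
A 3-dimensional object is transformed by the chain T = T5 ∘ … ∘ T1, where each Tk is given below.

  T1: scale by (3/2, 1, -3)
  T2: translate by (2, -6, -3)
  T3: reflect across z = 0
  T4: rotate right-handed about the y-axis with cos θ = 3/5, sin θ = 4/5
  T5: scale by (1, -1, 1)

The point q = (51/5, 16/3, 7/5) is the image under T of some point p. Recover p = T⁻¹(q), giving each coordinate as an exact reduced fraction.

p = (2, 2/3, 2)

T1 = [3/2 0 0 0; 0 1 0 0; 0 0 -3 0; 0 0 0 1]
T2·T1 = [3/2 0 0 2; 0 1 0 -6; 0 0 -3 -3; 0 0 0 1]
T3·…·T1 = [3/2 0 0 2; 0 1 0 -6; 0 0 3 3; 0 0 0 1]
T4·…·T1 = [9/10 0 12/5 18/5; 0 1 0 -6; -6/5 0 9/5 1/5; 0 0 0 1]
T5·…·T1 = [9/10 0 12/5 18/5; 0 -1 0 6; -6/5 0 9/5 1/5; 0 0 0 1]
det M = -9/2; M⁻¹ = [2/5 0 -8/15 -4/3; 0 -1 0 6; 4/15 0 1/5 -1; 0 0 0 1]
M⁻¹ · (51/5, 16/3, 7/5)ᵀ = (2, 2/3, 2)ᵀ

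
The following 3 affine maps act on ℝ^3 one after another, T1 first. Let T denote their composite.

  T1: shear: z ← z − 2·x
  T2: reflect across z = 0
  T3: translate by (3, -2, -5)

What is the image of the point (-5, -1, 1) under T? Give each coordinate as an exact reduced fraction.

T(p) = (-2, -3, -16)

T1 shear: z ← z − 2·x: (-5, -1, 1) → (-5, -1, 11)
T2 reflect across z = 0: (-5, -1, 11) → (-5, -1, -11)
T3 translate by (3, -2, -5): (-5, -1, -11) → (-2, -3, -16)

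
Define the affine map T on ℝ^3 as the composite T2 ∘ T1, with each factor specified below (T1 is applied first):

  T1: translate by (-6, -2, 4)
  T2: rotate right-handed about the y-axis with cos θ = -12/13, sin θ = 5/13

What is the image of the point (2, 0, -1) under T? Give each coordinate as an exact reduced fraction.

T(p) = (63/13, -2, -16/13)

T1 translate by (-6, -2, 4): (2, 0, -1) → (-4, -2, 3)
T2 rotate right-handed about the y-axis with cos θ = -12/13, sin θ = 5/13: (-4, -2, 3) → (63/13, -2, -16/13)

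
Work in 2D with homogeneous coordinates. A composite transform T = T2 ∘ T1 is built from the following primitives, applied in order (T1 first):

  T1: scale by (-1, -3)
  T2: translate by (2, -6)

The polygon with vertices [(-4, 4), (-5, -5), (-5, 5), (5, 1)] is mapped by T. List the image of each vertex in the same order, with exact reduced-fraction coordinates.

T1 scale by (-1, -3): (-4, 4) → (4, -12); (-5, -5) → (5, 15); (-5, 5) → (5, -15); (5, 1) → (-5, -3)
T2 translate by (2, -6): (4, -12) → (6, -18); (5, 15) → (7, 9); (5, -15) → (7, -21); (-5, -3) → (-3, -9)

image vertices: (6, -18), (7, 9), (7, -21), (-3, -9)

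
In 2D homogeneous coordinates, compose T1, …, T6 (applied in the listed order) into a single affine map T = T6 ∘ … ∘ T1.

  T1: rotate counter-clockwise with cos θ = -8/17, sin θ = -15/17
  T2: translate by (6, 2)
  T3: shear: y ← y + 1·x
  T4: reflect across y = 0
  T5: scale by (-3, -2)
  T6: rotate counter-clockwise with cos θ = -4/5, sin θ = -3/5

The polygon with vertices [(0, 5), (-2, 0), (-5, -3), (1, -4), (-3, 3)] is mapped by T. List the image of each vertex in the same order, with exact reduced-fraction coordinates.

image vertices: (630/17, 45/17), (2508/85, -394/85), (2544/85, -967/85), (54/5, -22/5), (3408/85, -269/85)

T1 rotate counter-clockwise with cos θ = -8/17, sin θ = -15/17: (0, 5) → (75/17, -40/17); (-2, 0) → (16/17, 30/17); (-5, -3) → (-5/17, 99/17); (1, -4) → (-4, 1); (-3, 3) → (69/17, 21/17)
T2 translate by (6, 2): (75/17, -40/17) → (177/17, -6/17); (16/17, 30/17) → (118/17, 64/17); (-5/17, 99/17) → (97/17, 133/17); (-4, 1) → (2, 3); (69/17, 21/17) → (171/17, 55/17)
T3 shear: y ← y + 1·x: (177/17, -6/17) → (177/17, 171/17); (118/17, 64/17) → (118/17, 182/17); (97/17, 133/17) → (97/17, 230/17); (2, 3) → (2, 5); (171/17, 55/17) → (171/17, 226/17)
T4 reflect across y = 0: (177/17, 171/17) → (177/17, -171/17); (118/17, 182/17) → (118/17, -182/17); (97/17, 230/17) → (97/17, -230/17); (2, 5) → (2, -5); (171/17, 226/17) → (171/17, -226/17)
T5 scale by (-3, -2): (177/17, -171/17) → (-531/17, 342/17); (118/17, -182/17) → (-354/17, 364/17); (97/17, -230/17) → (-291/17, 460/17); (2, -5) → (-6, 10); (171/17, -226/17) → (-513/17, 452/17)
T6 rotate counter-clockwise with cos θ = -4/5, sin θ = -3/5: (-531/17, 342/17) → (630/17, 45/17); (-354/17, 364/17) → (2508/85, -394/85); (-291/17, 460/17) → (2544/85, -967/85); (-6, 10) → (54/5, -22/5); (-513/17, 452/17) → (3408/85, -269/85)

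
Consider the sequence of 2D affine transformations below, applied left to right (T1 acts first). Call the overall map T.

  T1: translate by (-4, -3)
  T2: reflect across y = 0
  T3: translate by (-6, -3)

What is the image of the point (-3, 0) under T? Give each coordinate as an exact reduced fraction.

T1 translate by (-4, -3): (-3, 0) → (-7, -3)
T2 reflect across y = 0: (-7, -3) → (-7, 3)
T3 translate by (-6, -3): (-7, 3) → (-13, 0)

T(p) = (-13, 0)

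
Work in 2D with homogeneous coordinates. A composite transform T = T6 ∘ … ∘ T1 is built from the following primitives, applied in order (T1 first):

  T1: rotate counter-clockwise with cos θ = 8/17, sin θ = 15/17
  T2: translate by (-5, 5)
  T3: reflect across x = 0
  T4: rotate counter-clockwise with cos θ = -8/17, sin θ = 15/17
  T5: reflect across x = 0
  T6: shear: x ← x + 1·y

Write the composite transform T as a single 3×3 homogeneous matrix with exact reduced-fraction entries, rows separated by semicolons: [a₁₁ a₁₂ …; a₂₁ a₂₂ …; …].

T = [-79/289 401/289 150/17; -240/289 161/289 35/17; 0 0 1]

T1 = [8/17 -15/17 0; 15/17 8/17 0; 0 0 1]
T2·T1 = [8/17 -15/17 -5; 15/17 8/17 5; 0 0 1]
T3·…·T1 = [-8/17 15/17 5; 15/17 8/17 5; 0 0 1]
T4·…·T1 = [-161/289 -240/289 -115/17; -240/289 161/289 35/17; 0 0 1]
T5·…·T1 = [161/289 240/289 115/17; -240/289 161/289 35/17; 0 0 1]
T6·…·T1 = [-79/289 401/289 150/17; -240/289 161/289 35/17; 0 0 1]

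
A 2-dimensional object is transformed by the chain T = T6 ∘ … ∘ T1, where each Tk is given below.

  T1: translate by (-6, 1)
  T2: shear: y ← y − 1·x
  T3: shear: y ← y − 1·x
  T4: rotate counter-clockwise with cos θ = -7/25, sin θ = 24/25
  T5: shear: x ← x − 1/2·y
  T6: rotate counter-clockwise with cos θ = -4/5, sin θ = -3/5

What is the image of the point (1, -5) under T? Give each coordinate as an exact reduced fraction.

T(p) = (-374/125, 732/125)

T1 translate by (-6, 1): (1, -5) → (-5, -4)
T2 shear: y ← y − 1·x: (-5, -4) → (-5, 1)
T3 shear: y ← y − 1·x: (-5, 1) → (-5, 6)
T4 rotate counter-clockwise with cos θ = -7/25, sin θ = 24/25: (-5, 6) → (-109/25, -162/25)
T5 shear: x ← x − 1/2·y: (-109/25, -162/25) → (-28/25, -162/25)
T6 rotate counter-clockwise with cos θ = -4/5, sin θ = -3/5: (-28/25, -162/25) → (-374/125, 732/125)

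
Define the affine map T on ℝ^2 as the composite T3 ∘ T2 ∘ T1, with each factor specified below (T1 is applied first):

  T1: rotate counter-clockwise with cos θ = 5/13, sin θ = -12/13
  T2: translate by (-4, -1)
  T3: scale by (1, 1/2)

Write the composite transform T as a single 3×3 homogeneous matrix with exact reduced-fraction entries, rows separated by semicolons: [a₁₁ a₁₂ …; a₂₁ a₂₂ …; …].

T1 = [5/13 12/13 0; -12/13 5/13 0; 0 0 1]
T2·T1 = [5/13 12/13 -4; -12/13 5/13 -1; 0 0 1]
T3·…·T1 = [5/13 12/13 -4; -6/13 5/26 -1/2; 0 0 1]

T = [5/13 12/13 -4; -6/13 5/26 -1/2; 0 0 1]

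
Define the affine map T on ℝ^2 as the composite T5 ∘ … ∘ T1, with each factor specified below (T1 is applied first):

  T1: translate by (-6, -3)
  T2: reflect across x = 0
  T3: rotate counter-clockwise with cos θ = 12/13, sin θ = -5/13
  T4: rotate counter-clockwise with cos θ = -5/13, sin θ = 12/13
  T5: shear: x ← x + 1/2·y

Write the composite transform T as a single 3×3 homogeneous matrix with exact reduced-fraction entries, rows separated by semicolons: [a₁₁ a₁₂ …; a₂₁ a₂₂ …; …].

T1 = [1 0 -6; 0 1 -3; 0 0 1]
T2·T1 = [-1 0 6; 0 1 -3; 0 0 1]
T3·…·T1 = [-12/13 5/13 57/13; 5/13 12/13 -66/13; 0 0 1]
T4·…·T1 = [0 -1 3; -1 0 6; 0 0 1]
T5·…·T1 = [-1/2 -1 6; -1 0 6; 0 0 1]

T = [-1/2 -1 6; -1 0 6; 0 0 1]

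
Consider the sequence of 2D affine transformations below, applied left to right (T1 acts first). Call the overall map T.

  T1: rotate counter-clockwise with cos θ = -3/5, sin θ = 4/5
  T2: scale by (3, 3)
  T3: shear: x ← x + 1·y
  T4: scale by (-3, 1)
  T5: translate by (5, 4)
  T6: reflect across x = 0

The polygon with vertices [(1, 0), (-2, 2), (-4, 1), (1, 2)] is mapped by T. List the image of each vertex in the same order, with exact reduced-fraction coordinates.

image vertices: (-16/5, 32/5), (-169/5, -22/5), (-124/5, -37/5), (-142/5, 14/5)

T1 rotate counter-clockwise with cos θ = -3/5, sin θ = 4/5: (1, 0) → (-3/5, 4/5); (-2, 2) → (-2/5, -14/5); (-4, 1) → (8/5, -19/5); (1, 2) → (-11/5, -2/5)
T2 scale by (3, 3): (-3/5, 4/5) → (-9/5, 12/5); (-2/5, -14/5) → (-6/5, -42/5); (8/5, -19/5) → (24/5, -57/5); (-11/5, -2/5) → (-33/5, -6/5)
T3 shear: x ← x + 1·y: (-9/5, 12/5) → (3/5, 12/5); (-6/5, -42/5) → (-48/5, -42/5); (24/5, -57/5) → (-33/5, -57/5); (-33/5, -6/5) → (-39/5, -6/5)
T4 scale by (-3, 1): (3/5, 12/5) → (-9/5, 12/5); (-48/5, -42/5) → (144/5, -42/5); (-33/5, -57/5) → (99/5, -57/5); (-39/5, -6/5) → (117/5, -6/5)
T5 translate by (5, 4): (-9/5, 12/5) → (16/5, 32/5); (144/5, -42/5) → (169/5, -22/5); (99/5, -57/5) → (124/5, -37/5); (117/5, -6/5) → (142/5, 14/5)
T6 reflect across x = 0: (16/5, 32/5) → (-16/5, 32/5); (169/5, -22/5) → (-169/5, -22/5); (124/5, -37/5) → (-124/5, -37/5); (142/5, 14/5) → (-142/5, 14/5)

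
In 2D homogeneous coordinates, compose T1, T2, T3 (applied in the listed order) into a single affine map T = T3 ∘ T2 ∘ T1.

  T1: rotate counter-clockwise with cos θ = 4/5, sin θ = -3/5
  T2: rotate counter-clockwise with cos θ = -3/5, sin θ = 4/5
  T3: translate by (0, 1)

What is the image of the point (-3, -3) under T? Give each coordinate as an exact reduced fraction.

T(p) = (3, -2)

T1 rotate counter-clockwise with cos θ = 4/5, sin θ = -3/5: (-3, -3) → (-21/5, -3/5)
T2 rotate counter-clockwise with cos θ = -3/5, sin θ = 4/5: (-21/5, -3/5) → (3, -3)
T3 translate by (0, 1): (3, -3) → (3, -2)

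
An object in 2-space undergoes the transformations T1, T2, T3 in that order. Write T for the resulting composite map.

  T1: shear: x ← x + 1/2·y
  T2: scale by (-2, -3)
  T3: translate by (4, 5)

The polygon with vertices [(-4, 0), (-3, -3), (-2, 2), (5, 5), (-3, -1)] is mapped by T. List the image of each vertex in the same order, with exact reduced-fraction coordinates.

image vertices: (12, 5), (13, 14), (6, -1), (-11, -10), (11, 8)

T1 shear: x ← x + 1/2·y: (-4, 0) → (-4, 0); (-3, -3) → (-9/2, -3); (-2, 2) → (-1, 2); (5, 5) → (15/2, 5); (-3, -1) → (-7/2, -1)
T2 scale by (-2, -3): (-4, 0) → (8, 0); (-9/2, -3) → (9, 9); (-1, 2) → (2, -6); (15/2, 5) → (-15, -15); (-7/2, -1) → (7, 3)
T3 translate by (4, 5): (8, 0) → (12, 5); (9, 9) → (13, 14); (2, -6) → (6, -1); (-15, -15) → (-11, -10); (7, 3) → (11, 8)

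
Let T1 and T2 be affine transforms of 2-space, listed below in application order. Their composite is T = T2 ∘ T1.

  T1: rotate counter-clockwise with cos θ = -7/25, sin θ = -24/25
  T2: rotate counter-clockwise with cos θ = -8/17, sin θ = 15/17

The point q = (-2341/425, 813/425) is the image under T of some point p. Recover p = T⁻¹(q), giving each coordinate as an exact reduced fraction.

T1 = [-7/25 24/25 0; -24/25 -7/25 0; 0 0 1]
T2·T1 = [416/425 -87/425 0; 87/425 416/425 0; 0 0 1]
det M = 1; M⁻¹ = [416/425 87/425 0; -87/425 416/425 0; 0 0 1]
M⁻¹ · (-2341/425, 813/425)ᵀ = (-5, 3)ᵀ

p = (-5, 3)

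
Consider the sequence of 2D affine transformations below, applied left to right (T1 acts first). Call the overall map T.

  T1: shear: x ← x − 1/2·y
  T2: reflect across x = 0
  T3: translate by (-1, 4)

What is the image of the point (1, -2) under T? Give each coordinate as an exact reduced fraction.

T(p) = (-3, 2)

T1 shear: x ← x − 1/2·y: (1, -2) → (2, -2)
T2 reflect across x = 0: (2, -2) → (-2, -2)
T3 translate by (-1, 4): (-2, -2) → (-3, 2)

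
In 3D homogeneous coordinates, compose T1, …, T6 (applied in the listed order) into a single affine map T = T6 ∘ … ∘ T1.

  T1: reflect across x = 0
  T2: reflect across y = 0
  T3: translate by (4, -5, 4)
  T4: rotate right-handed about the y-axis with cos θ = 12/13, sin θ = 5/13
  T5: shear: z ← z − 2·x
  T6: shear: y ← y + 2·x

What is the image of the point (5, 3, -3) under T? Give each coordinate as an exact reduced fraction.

T(p) = (-7/13, -118/13, 31/13)

T1 reflect across x = 0: (5, 3, -3) → (-5, 3, -3)
T2 reflect across y = 0: (-5, 3, -3) → (-5, -3, -3)
T3 translate by (4, -5, 4): (-5, -3, -3) → (-1, -8, 1)
T4 rotate right-handed about the y-axis with cos θ = 12/13, sin θ = 5/13: (-1, -8, 1) → (-7/13, -8, 17/13)
T5 shear: z ← z − 2·x: (-7/13, -8, 17/13) → (-7/13, -8, 31/13)
T6 shear: y ← y + 2·x: (-7/13, -8, 31/13) → (-7/13, -118/13, 31/13)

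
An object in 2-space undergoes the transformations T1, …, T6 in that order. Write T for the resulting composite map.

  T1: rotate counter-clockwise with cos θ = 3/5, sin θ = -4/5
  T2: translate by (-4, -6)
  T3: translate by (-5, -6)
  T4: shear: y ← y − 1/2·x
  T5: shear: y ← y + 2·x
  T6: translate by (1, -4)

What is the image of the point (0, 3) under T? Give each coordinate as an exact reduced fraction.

T(p) = (-28/5, -241/10)

T1 rotate counter-clockwise with cos θ = 3/5, sin θ = -4/5: (0, 3) → (12/5, 9/5)
T2 translate by (-4, -6): (12/5, 9/5) → (-8/5, -21/5)
T3 translate by (-5, -6): (-8/5, -21/5) → (-33/5, -51/5)
T4 shear: y ← y − 1/2·x: (-33/5, -51/5) → (-33/5, -69/10)
T5 shear: y ← y + 2·x: (-33/5, -69/10) → (-33/5, -201/10)
T6 translate by (1, -4): (-33/5, -201/10) → (-28/5, -241/10)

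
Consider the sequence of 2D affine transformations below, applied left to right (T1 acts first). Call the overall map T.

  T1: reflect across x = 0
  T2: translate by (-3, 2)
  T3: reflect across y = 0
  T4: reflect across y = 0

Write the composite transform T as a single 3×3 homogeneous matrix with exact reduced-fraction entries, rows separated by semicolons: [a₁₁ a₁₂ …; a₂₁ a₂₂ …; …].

T = [-1 0 -3; 0 1 2; 0 0 1]

T1 = [-1 0 0; 0 1 0; 0 0 1]
T2·T1 = [-1 0 -3; 0 1 2; 0 0 1]
T3·…·T1 = [-1 0 -3; 0 -1 -2; 0 0 1]
T4·…·T1 = [-1 0 -3; 0 1 2; 0 0 1]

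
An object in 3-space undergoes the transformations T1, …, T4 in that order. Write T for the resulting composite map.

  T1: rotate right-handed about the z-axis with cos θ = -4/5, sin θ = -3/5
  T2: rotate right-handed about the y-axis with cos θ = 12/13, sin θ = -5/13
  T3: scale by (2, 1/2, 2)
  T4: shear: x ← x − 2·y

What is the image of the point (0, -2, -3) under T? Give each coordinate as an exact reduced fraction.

T(p) = (-98/65, 4/5, -84/13)

T1 rotate right-handed about the z-axis with cos θ = -4/5, sin θ = -3/5: (0, -2, -3) → (-6/5, 8/5, -3)
T2 rotate right-handed about the y-axis with cos θ = 12/13, sin θ = -5/13: (-6/5, 8/5, -3) → (3/65, 8/5, -42/13)
T3 scale by (2, 1/2, 2): (3/65, 8/5, -42/13) → (6/65, 4/5, -84/13)
T4 shear: x ← x − 2·y: (6/65, 4/5, -84/13) → (-98/65, 4/5, -84/13)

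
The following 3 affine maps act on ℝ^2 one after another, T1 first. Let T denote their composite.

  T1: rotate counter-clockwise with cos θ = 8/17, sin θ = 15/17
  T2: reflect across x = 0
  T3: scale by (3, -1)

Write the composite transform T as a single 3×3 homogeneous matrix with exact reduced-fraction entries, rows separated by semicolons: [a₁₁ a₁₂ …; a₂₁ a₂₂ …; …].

T1 = [8/17 -15/17 0; 15/17 8/17 0; 0 0 1]
T2·T1 = [-8/17 15/17 0; 15/17 8/17 0; 0 0 1]
T3·…·T1 = [-24/17 45/17 0; -15/17 -8/17 0; 0 0 1]

T = [-24/17 45/17 0; -15/17 -8/17 0; 0 0 1]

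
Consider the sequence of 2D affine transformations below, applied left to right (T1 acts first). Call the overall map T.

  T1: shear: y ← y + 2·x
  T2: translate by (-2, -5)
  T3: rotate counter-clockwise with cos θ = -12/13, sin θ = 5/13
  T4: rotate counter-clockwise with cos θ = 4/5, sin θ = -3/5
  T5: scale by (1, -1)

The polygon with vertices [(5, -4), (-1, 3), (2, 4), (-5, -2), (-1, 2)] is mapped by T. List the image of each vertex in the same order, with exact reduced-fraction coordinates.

T1 shear: y ← y + 2·x: (5, -4) → (5, 6); (-1, 3) → (-1, 1); (2, 4) → (2, 8); (-5, -2) → (-5, -12); (-1, 2) → (-1, 0)
T2 translate by (-2, -5): (5, 6) → (3, 1); (-1, 1) → (-3, -4); (2, 8) → (0, 3); (-5, -12) → (-7, -17); (-1, 0) → (-3, -5)
T3 rotate counter-clockwise with cos θ = -12/13, sin θ = 5/13: (3, 1) → (-41/13, 3/13); (-3, -4) → (56/13, 33/13); (0, 3) → (-15/13, -36/13); (-7, -17) → (13, 13); (-3, -5) → (61/13, 45/13)
T4 rotate counter-clockwise with cos θ = 4/5, sin θ = -3/5: (-41/13, 3/13) → (-31/13, 27/13); (56/13, 33/13) → (323/65, -36/65); (-15/13, -36/13) → (-168/65, -99/65); (13, 13) → (91/5, 13/5); (61/13, 45/13) → (379/65, -3/65)
T5 scale by (1, -1): (-31/13, 27/13) → (-31/13, -27/13); (323/65, -36/65) → (323/65, 36/65); (-168/65, -99/65) → (-168/65, 99/65); (91/5, 13/5) → (91/5, -13/5); (379/65, -3/65) → (379/65, 3/65)

image vertices: (-31/13, -27/13), (323/65, 36/65), (-168/65, 99/65), (91/5, -13/5), (379/65, 3/65)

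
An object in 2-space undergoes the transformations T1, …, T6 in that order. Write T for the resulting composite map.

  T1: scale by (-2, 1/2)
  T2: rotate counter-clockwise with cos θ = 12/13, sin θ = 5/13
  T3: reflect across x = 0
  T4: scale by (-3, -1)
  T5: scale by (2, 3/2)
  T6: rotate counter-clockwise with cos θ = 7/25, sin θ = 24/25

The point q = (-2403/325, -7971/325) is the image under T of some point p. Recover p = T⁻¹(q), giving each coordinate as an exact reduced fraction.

p = (2, 3)

T1 = [-2 0 0; 0 1/2 0; 0 0 1]
T2·T1 = [-24/13 -5/26 0; -10/13 6/13 0; 0 0 1]
T3·…·T1 = [24/13 5/26 0; -10/13 6/13 0; 0 0 1]
T4·…·T1 = [-72/13 -15/26 0; 10/13 -6/13 0; 0 0 1]
T5·…·T1 = [-144/13 -15/13 0; 15/13 -9/13 0; 0 0 1]
T6·…·T1 = [-1368/325 111/325 0; -3351/325 -423/325 0; 0 0 1]
det M = 9; M⁻¹ = [-47/325 -37/975 0; 1117/975 -152/325 0; 0 0 1]
M⁻¹ · (-2403/325, -7971/325)ᵀ = (2, 3)ᵀ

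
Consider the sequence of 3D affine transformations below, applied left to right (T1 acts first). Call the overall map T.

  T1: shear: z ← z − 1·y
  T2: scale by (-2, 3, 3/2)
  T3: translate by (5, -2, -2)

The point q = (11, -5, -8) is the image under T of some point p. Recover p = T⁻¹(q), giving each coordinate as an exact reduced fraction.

T1 = [1 0 0 0; 0 1 0 0; 0 -1 1 0; 0 0 0 1]
T2·T1 = [-2 0 0 0; 0 3 0 0; 0 -3/2 3/2 0; 0 0 0 1]
T3·…·T1 = [-2 0 0 5; 0 3 0 -2; 0 -3/2 3/2 -2; 0 0 0 1]
det M = -9; M⁻¹ = [-1/2 0 0 5/2; 0 1/3 0 2/3; 0 1/3 2/3 2; 0 0 0 1]
M⁻¹ · (11, -5, -8)ᵀ = (-3, -1, -5)ᵀ

p = (-3, -1, -5)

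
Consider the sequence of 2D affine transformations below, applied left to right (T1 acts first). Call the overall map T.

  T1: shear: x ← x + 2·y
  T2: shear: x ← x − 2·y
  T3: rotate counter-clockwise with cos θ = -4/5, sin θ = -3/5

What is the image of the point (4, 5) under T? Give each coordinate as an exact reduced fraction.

T1 shear: x ← x + 2·y: (4, 5) → (14, 5)
T2 shear: x ← x − 2·y: (14, 5) → (4, 5)
T3 rotate counter-clockwise with cos θ = -4/5, sin θ = -3/5: (4, 5) → (-1/5, -32/5)

T(p) = (-1/5, -32/5)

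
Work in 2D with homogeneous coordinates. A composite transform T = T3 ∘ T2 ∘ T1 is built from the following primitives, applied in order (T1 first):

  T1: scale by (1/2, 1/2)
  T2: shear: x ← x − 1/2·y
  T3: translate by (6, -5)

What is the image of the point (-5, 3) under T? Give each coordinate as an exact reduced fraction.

T(p) = (11/4, -7/2)

T1 scale by (1/2, 1/2): (-5, 3) → (-5/2, 3/2)
T2 shear: x ← x − 1/2·y: (-5/2, 3/2) → (-13/4, 3/2)
T3 translate by (6, -5): (-13/4, 3/2) → (11/4, -7/2)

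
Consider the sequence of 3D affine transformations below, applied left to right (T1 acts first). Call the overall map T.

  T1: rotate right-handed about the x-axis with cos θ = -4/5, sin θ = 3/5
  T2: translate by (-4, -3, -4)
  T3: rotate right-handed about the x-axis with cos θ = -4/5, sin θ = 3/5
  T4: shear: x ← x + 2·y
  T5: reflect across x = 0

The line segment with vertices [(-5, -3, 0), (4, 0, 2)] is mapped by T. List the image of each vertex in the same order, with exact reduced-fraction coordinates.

T1 rotate right-handed about the x-axis with cos θ = -4/5, sin θ = 3/5: (-5, -3, 0) → (-5, 12/5, -9/5); (4, 0, 2) → (4, -6/5, -8/5)
T2 translate by (-4, -3, -4): (-5, 12/5, -9/5) → (-9, -3/5, -29/5); (4, -6/5, -8/5) → (0, -21/5, -28/5)
T3 rotate right-handed about the x-axis with cos θ = -4/5, sin θ = 3/5: (-9, -3/5, -29/5) → (-9, 99/25, 107/25); (0, -21/5, -28/5) → (0, 168/25, 49/25)
T4 shear: x ← x + 2·y: (-9, 99/25, 107/25) → (-27/25, 99/25, 107/25); (0, 168/25, 49/25) → (336/25, 168/25, 49/25)
T5 reflect across x = 0: (-27/25, 99/25, 107/25) → (27/25, 99/25, 107/25); (336/25, 168/25, 49/25) → (-336/25, 168/25, 49/25)

image vertices: (27/25, 99/25, 107/25), (-336/25, 168/25, 49/25)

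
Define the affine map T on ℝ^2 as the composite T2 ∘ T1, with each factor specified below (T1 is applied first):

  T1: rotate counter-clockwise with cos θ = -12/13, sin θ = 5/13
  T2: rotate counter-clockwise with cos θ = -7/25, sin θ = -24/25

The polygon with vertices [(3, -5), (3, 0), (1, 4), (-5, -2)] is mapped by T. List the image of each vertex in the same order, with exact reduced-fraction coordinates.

image vertices: (1877/325, -261/325), (612/325, 759/325), (-808/325, 1069/325), (-514/325, -1673/325)

T1 rotate counter-clockwise with cos θ = -12/13, sin θ = 5/13: (3, -5) → (-11/13, 75/13); (3, 0) → (-36/13, 15/13); (1, 4) → (-32/13, -43/13); (-5, -2) → (70/13, -1/13)
T2 rotate counter-clockwise with cos θ = -7/25, sin θ = -24/25: (-11/13, 75/13) → (1877/325, -261/325); (-36/13, 15/13) → (612/325, 759/325); (-32/13, -43/13) → (-808/325, 1069/325); (70/13, -1/13) → (-514/325, -1673/325)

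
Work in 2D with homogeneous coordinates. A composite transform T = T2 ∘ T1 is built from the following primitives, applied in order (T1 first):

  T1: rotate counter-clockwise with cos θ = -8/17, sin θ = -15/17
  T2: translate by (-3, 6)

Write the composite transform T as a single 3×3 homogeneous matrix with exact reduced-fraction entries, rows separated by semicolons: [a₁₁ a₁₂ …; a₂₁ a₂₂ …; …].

T = [-8/17 15/17 -3; -15/17 -8/17 6; 0 0 1]

T1 = [-8/17 15/17 0; -15/17 -8/17 0; 0 0 1]
T2·T1 = [-8/17 15/17 -3; -15/17 -8/17 6; 0 0 1]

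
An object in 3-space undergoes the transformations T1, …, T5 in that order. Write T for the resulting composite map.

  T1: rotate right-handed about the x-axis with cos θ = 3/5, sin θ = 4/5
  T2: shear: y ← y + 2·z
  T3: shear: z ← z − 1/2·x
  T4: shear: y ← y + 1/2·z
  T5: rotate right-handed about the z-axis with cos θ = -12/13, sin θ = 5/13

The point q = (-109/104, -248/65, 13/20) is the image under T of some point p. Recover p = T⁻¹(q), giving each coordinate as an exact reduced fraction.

p = (-1/2, 2, -2)

T1 = [1 0 0 0; 0 3/5 -4/5 0; 0 4/5 3/5 0; 0 0 0 1]
T2·T1 = [1 0 0 0; 0 11/5 2/5 0; 0 4/5 3/5 0; 0 0 0 1]
T3·…·T1 = [1 0 0 0; 0 11/5 2/5 0; -1/2 4/5 3/5 0; 0 0 0 1]
T4·…·T1 = [1 0 0 0; -1/4 13/5 7/10 0; -1/2 4/5 3/5 0; 0 0 0 1]
T5·…·T1 = [-43/52 -1 -7/26 0; 8/13 -12/5 -42/65 0; -1/2 4/5 3/5 0; 0 0 0 1]
det M = 1; M⁻¹ = [-12/13 5/13 0 0; -3/65 -41/65 -7/10 0; -46/65 151/130 13/5 0; 0 0 0 1]
M⁻¹ · (-109/104, -248/65, 13/20)ᵀ = (-1/2, 2, -2)ᵀ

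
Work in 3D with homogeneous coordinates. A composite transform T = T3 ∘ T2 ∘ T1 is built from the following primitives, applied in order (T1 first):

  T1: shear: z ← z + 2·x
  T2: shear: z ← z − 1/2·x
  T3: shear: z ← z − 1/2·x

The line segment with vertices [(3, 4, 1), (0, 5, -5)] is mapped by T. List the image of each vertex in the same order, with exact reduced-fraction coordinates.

image vertices: (3, 4, 4), (0, 5, -5)

T1 shear: z ← z + 2·x: (3, 4, 1) → (3, 4, 7); (0, 5, -5) → (0, 5, -5)
T2 shear: z ← z − 1/2·x: (3, 4, 7) → (3, 4, 11/2); (0, 5, -5) → (0, 5, -5)
T3 shear: z ← z − 1/2·x: (3, 4, 11/2) → (3, 4, 4); (0, 5, -5) → (0, 5, -5)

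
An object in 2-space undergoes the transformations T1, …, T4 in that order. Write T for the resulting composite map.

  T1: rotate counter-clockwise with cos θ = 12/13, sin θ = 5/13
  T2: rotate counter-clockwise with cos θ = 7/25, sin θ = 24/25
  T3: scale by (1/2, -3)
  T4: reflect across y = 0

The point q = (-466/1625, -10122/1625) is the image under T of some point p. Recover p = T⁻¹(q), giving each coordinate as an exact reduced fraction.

p = (-2, 4/5)

T1 = [12/13 -5/13 0; 5/13 12/13 0; 0 0 1]
T2·T1 = [-36/325 -323/325 0; 323/325 -36/325 0; 0 0 1]
T3·…·T1 = [-18/325 -323/650 0; -969/325 108/325 0; 0 0 1]
T4·…·T1 = [-18/325 -323/650 0; 969/325 -108/325 0; 0 0 1]
det M = 3/2; M⁻¹ = [-72/325 323/975 0; -646/325 -12/325 0; 0 0 1]
M⁻¹ · (-466/1625, -10122/1625)ᵀ = (-2, 4/5)ᵀ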